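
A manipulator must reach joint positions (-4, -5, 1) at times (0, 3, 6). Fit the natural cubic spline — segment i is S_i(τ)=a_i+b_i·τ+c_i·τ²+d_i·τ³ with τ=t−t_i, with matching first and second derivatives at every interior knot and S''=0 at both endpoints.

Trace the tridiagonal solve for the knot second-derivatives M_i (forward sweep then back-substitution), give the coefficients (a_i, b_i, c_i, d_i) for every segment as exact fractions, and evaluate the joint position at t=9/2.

Δ: Δ0=-1/3, Δ1=2
row 1: diag=12, rhs=14; c'=1/4, d'=7/6
back: M1=7/6
M: M0=0, M1=7/6, M2=0
seg 0: a=-4, c=M0/2=0, d=(M1−M0)/(6·3)=7/108, b=Δ0−h0·(2M0+M1)/6=-11/12
seg 1: a=-5, c=M1/2=7/12, d=(M2−M1)/(6·3)=-7/108, b=Δ1−h1·(2M1+M2)/6=5/6
t_q=9/2 → seg 1, τ=3/2; S=-5+5/6·τ+7/12·τ²+-7/108·τ³=-85/32

  seg 0: a=-4 b=-11/12 c=0 d=7/108
  seg 1: a=-5 b=5/6 c=7/12 d=-7/108
S(9/2) = -85/32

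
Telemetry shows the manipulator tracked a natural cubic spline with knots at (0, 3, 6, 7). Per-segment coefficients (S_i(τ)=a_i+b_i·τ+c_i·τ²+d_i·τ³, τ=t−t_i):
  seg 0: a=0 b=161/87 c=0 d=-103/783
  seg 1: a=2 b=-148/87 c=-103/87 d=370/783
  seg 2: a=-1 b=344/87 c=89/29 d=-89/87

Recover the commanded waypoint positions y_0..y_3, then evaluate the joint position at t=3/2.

y_0 = S_0(0) = a_0 = 0
y_1 = S_1(0) = a_1 = 2
y_2 = S_2(0) = a_2 = -1
y_3 = S_2(1) = 5
t_q=3/2 is in segment 0 (τ=3/2); S_0(τ)=541/232

y_0=0 y_1=2 y_2=-1 y_3=5
S(3/2) = 541/232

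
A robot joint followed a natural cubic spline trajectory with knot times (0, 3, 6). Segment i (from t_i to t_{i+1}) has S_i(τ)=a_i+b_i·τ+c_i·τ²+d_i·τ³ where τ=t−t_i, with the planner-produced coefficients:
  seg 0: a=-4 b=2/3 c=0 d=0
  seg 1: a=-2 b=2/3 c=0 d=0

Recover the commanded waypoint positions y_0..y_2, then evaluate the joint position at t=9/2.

y_0 = S_0(0) = a_0 = -4
y_1 = S_1(0) = a_1 = -2
y_2 = S_1(3) = 0
t_q=9/2 is in segment 1 (τ=3/2); S_1(τ)=-1

y_0=-4 y_1=-2 y_2=0
S(9/2) = -1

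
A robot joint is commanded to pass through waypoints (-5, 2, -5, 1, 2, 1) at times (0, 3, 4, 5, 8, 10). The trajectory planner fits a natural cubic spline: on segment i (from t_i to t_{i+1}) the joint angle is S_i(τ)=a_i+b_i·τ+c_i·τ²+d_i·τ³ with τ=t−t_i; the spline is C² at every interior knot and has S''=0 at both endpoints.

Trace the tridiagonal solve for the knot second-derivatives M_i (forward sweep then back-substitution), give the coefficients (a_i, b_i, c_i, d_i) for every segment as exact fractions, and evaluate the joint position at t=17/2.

  seg 0: a=-5 b=31105/4242 c=0 d=-7069/12726
  seg 1: a=2 b=-16258/2121 c=-7069/1414 d=24029/4242
  seg 2: a=-5 b=-2843/4242 c=8480/707 d=-22585/4242
  seg 3: a=1 b=15581/2121 c=-5625/1414 d=6959/12726
  seg 4: a=2 b=-7457/4242 c=667/707 d=-667/4242
S(17/2) = 2161/1616

Δ: Δ0=7/3, Δ1=-7, Δ2=6, Δ3=1/3, Δ4=-1/2
row 1: diag=8, rhs=-56; c'=1/8, d'=-7
row 2: denom=4−1·1/8=31/8; d'=(78−1·-7)/(31/8)=680/31
row 3: denom=8−1·8/31=240/31; d'=(-34−1·680/31)/(240/31)=-289/40
row 4: denom=10−3·31/80=707/80; d'=(-5−3·-289/40)/(707/80)=1334/707
back: M4=1334/707
back: M3=-289/40−31/80·1334/707=-5625/707
back: M2=680/31−8/31·-5625/707=16960/707
back: M1=-7−1/8·16960/707=-7069/707
M: M0=0, M1=-7069/707, M2=16960/707, M3=-5625/707, M4=1334/707, M5=0
seg 0: a=-5, c=M0/2=0, d=(M1−M0)/(6·3)=-7069/12726, b=Δ0−h0·(2M0+M1)/6=31105/4242
seg 1: a=2, c=M1/2=-7069/1414, d=(M2−M1)/(6·1)=24029/4242, b=Δ1−h1·(2M1+M2)/6=-16258/2121
seg 2: a=-5, c=M2/2=8480/707, d=(M3−M2)/(6·1)=-22585/4242, b=Δ2−h2·(2M2+M3)/6=-2843/4242
seg 3: a=1, c=M3/2=-5625/1414, d=(M4−M3)/(6·3)=6959/12726, b=Δ3−h3·(2M3+M4)/6=15581/2121
seg 4: a=2, c=M4/2=667/707, d=(M5−M4)/(6·2)=-667/4242, b=Δ4−h4·(2M4+M5)/6=-7457/4242
t_q=17/2 → seg 4, τ=1/2; S=2+-7457/4242·τ+667/707·τ²+-667/4242·τ³=2161/1616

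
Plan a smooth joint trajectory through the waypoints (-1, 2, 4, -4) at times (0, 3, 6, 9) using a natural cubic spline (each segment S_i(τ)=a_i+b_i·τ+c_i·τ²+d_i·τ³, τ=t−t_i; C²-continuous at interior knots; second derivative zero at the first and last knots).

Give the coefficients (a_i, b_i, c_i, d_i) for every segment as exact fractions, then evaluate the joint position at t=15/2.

Δ: Δ0=1, Δ1=2/3, Δ2=-8/3
row 1: diag=12, rhs=-2; c'=1/4, d'=-1/6
row 2: denom=12−3·1/4=45/4; d'=(-20−3·-1/6)/(45/4)=-26/15
back: M2=-26/15
back: M1=-1/6−1/4·-26/15=4/15
M: M0=0, M1=4/15, M2=-26/15, M3=0
seg 0: a=-1, c=M0/2=0, d=(M1−M0)/(6·3)=2/135, b=Δ0−h0·(2M0+M1)/6=13/15
seg 1: a=2, c=M1/2=2/15, d=(M2−M1)/(6·3)=-1/9, b=Δ1−h1·(2M1+M2)/6=19/15
seg 2: a=4, c=M2/2=-13/15, d=(M3−M2)/(6·3)=13/135, b=Δ2−h2·(2M2+M3)/6=-14/15
t_q=15/2 → seg 2, τ=3/2; S=4+-14/15·τ+-13/15·τ²+13/135·τ³=39/40

  seg 0: a=-1 b=13/15 c=0 d=2/135
  seg 1: a=2 b=19/15 c=2/15 d=-1/9
  seg 2: a=4 b=-14/15 c=-13/15 d=13/135
S(15/2) = 39/40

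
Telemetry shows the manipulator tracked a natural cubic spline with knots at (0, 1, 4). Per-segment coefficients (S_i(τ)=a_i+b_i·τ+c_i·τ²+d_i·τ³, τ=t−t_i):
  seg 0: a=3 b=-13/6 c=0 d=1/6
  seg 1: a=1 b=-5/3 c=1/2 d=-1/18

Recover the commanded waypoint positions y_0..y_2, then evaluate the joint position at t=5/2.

y_0 = S_0(0) = a_0 = 3
y_1 = S_1(0) = a_1 = 1
y_2 = S_1(3) = -1
t_q=5/2 is in segment 1 (τ=3/2); S_1(τ)=-9/16

y_0=3 y_1=1 y_2=-1
S(5/2) = -9/16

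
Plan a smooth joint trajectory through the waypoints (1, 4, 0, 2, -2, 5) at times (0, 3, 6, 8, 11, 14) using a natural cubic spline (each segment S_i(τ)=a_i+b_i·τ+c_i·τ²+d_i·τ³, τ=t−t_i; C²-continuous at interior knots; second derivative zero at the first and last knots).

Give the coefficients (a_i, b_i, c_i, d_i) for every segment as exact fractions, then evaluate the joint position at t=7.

Δ: Δ0=1, Δ1=-4/3, Δ2=1, Δ3=-4/3, Δ4=7/3
row 1: diag=12, rhs=-14; c'=1/4, d'=-7/6
row 2: denom=10−3·1/4=37/4; d'=(14−3·-7/6)/(37/4)=70/37
row 3: denom=10−2·8/37=354/37; d'=(-14−2·70/37)/(354/37)=-329/177
row 4: denom=12−3·37/118=1305/118; d'=(22−3·-329/177)/(1305/118)=3254/1305
back: M4=3254/1305
back: M3=-329/177−37/118·3254/1305=-3446/1305
back: M2=70/37−8/37·-3446/1305=3214/1305
back: M1=-7/6−1/4·3214/1305=-2326/1305
M: M0=0, M1=-2326/1305, M2=3214/1305, M3=-3446/1305, M4=3254/1305, M5=0
seg 0: a=1, c=M0/2=0, d=(M1−M0)/(6·3)=-1163/11745, b=Δ0−h0·(2M0+M1)/6=2468/1305
seg 1: a=4, c=M1/2=-1163/1305, d=(M2−M1)/(6·3)=554/2349, b=Δ1−h1·(2M1+M2)/6=-1021/1305
seg 2: a=0, c=M2/2=1607/1305, d=(M3−M2)/(6·2)=-37/87, b=Δ2−h2·(2M2+M3)/6=311/1305
seg 3: a=2, c=M3/2=-1723/1305, d=(M4−M3)/(6·3)=670/2349, b=Δ3−h3·(2M3+M4)/6=79/1305
seg 4: a=-2, c=M4/2=1627/1305, d=(M5−M4)/(6·3)=-1627/11745, b=Δ4−h4·(2M4+M5)/6=-209/1305
t_q=7 → seg 2, τ=1; S=0+311/1305·τ+1607/1305·τ²+-37/87·τ³=47/45

  seg 0: a=1 b=2468/1305 c=0 d=-1163/11745
  seg 1: a=4 b=-1021/1305 c=-1163/1305 d=554/2349
  seg 2: a=0 b=311/1305 c=1607/1305 d=-37/87
  seg 3: a=2 b=79/1305 c=-1723/1305 d=670/2349
  seg 4: a=-2 b=-209/1305 c=1627/1305 d=-1627/11745
S(7) = 47/45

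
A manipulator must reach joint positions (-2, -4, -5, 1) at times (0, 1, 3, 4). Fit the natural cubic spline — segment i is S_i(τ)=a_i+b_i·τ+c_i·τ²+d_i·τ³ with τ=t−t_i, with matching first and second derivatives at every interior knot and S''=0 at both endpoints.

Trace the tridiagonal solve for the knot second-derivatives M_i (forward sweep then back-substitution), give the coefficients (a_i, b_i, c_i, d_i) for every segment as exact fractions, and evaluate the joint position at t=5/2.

Δ: Δ0=-2, Δ1=-1/2, Δ2=6
row 1: diag=6, rhs=9; c'=1/3, d'=3/2
row 2: denom=6−2·1/3=16/3; d'=(39−2·3/2)/(16/3)=27/4
back: M2=27/4
back: M1=3/2−1/3·27/4=-3/4
M: M0=0, M1=-3/4, M2=27/4, M3=0
seg 0: a=-2, c=M0/2=0, d=(M1−M0)/(6·1)=-1/8, b=Δ0−h0·(2M0+M1)/6=-15/8
seg 1: a=-4, c=M1/2=-3/8, d=(M2−M1)/(6·2)=5/8, b=Δ1−h1·(2M1+M2)/6=-9/4
seg 2: a=-5, c=M2/2=27/8, d=(M3−M2)/(6·1)=-9/8, b=Δ2−h2·(2M2+M3)/6=15/4
t_q=5/2 → seg 1, τ=3/2; S=-4+-9/4·τ+-3/8·τ²+5/8·τ³=-391/64

  seg 0: a=-2 b=-15/8 c=0 d=-1/8
  seg 1: a=-4 b=-9/4 c=-3/8 d=5/8
  seg 2: a=-5 b=15/4 c=27/8 d=-9/8
S(5/2) = -391/64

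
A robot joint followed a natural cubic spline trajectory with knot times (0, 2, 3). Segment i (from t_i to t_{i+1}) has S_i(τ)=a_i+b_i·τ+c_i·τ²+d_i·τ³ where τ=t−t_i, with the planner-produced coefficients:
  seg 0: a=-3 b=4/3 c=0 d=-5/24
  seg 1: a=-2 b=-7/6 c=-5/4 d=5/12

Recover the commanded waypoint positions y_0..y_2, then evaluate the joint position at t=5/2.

y_0 = S_0(0) = a_0 = -3
y_1 = S_1(0) = a_1 = -2
y_2 = S_1(1) = -4
t_q=5/2 is in segment 1 (τ=1/2); S_1(τ)=-91/32

y_0=-3 y_1=-2 y_2=-4
S(5/2) = -91/32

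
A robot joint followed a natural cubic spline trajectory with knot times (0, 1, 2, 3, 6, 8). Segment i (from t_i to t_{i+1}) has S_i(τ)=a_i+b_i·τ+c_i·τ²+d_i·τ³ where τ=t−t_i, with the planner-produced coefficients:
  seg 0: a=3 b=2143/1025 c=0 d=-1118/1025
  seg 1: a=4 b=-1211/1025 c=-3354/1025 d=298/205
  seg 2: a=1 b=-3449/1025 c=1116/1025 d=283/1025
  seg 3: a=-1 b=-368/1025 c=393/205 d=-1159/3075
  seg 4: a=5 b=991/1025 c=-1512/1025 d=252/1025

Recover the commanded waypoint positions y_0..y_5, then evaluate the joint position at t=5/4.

y_0=3 y_1=4 y_2=1 y_3=-1 y_4=5 y_5=3
S(5/4) = 115549/32800

y_0 = S_0(0) = a_0 = 3
y_1 = S_1(0) = a_1 = 4
y_2 = S_2(0) = a_2 = 1
y_3 = S_3(0) = a_3 = -1
y_4 = S_4(0) = a_4 = 5
y_5 = S_4(2) = 3
t_q=5/4 is in segment 1 (τ=1/4); S_1(τ)=115549/32800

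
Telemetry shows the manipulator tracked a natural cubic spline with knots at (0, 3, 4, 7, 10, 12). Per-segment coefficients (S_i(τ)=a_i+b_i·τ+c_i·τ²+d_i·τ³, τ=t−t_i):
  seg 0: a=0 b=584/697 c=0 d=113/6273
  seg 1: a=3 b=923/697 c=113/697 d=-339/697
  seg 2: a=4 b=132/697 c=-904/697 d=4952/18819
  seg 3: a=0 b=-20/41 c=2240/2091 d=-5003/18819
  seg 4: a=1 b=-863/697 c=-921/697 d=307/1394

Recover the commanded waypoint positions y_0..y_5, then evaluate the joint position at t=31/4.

y_0 = S_0(0) = a_0 = 0
y_1 = S_1(0) = a_1 = 3
y_2 = S_2(0) = a_2 = 4
y_3 = S_3(0) = a_3 = 0
y_4 = S_4(0) = a_4 = 1
y_5 = S_4(2) = -5
t_q=31/4 is in segment 3 (τ=3/4); S_3(τ)=5557/44608

y_0=0 y_1=3 y_2=4 y_3=0 y_4=1 y_5=-5
S(31/4) = 5557/44608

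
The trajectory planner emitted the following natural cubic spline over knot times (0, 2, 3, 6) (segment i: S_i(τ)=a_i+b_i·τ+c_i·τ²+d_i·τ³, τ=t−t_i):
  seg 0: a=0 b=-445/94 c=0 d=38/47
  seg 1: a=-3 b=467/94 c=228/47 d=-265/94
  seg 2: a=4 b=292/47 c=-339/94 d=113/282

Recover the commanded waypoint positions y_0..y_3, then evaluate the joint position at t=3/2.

y_0 = S_0(0) = a_0 = 0
y_1 = S_1(0) = a_1 = -3
y_2 = S_2(0) = a_2 = 4
y_3 = S_2(3) = 1
t_q=3/2 is in segment 0 (τ=3/2); S_0(τ)=-411/94

y_0=0 y_1=-3 y_2=4 y_3=1
S(3/2) = -411/94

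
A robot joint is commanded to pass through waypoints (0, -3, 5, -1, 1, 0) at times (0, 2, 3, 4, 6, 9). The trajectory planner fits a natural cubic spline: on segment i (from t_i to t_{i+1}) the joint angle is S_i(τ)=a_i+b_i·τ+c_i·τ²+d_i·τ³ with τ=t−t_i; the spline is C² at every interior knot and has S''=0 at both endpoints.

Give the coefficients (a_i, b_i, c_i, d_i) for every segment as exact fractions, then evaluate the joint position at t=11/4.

  seg 0: a=0 b=-5716/921 c=0 d=8669/7368
  seg 1: a=-3 b=14575/1842 c=8669/1228 d=-25685/3684
  seg 2: a=5 b=4109/3684 c=-4254/307 d=24835/3684
  seg 3: a=-1 b=-11741/1842 c=7819/1228 d=-4937/3684
  seg 4: a=1 b=5551/1842 c=-2055/1228 d=685/3684
S(11/4) = 311543/78592

Δ: Δ0=-3/2, Δ1=8, Δ2=-6, Δ3=1, Δ4=-1/3
row 1: diag=6, rhs=57; c'=1/6, d'=19/2
row 2: denom=4−1·1/6=23/6; d'=(-84−1·19/2)/(23/6)=-561/23
row 3: denom=6−1·6/23=132/23; d'=(42−1·-561/23)/(132/23)=509/44
row 4: denom=10−2·23/66=307/33; d'=(-8−2·509/44)/(307/33)=-2055/614
back: M4=-2055/614
back: M3=509/44−23/66·-2055/614=7819/614
back: M2=-561/23−6/23·7819/614=-8508/307
back: M1=19/2−1/6·-8508/307=8669/614
M: M0=0, M1=8669/614, M2=-8508/307, M3=7819/614, M4=-2055/614, M5=0
seg 0: a=0, c=M0/2=0, d=(M1−M0)/(6·2)=8669/7368, b=Δ0−h0·(2M0+M1)/6=-5716/921
seg 1: a=-3, c=M1/2=8669/1228, d=(M2−M1)/(6·1)=-25685/3684, b=Δ1−h1·(2M1+M2)/6=14575/1842
seg 2: a=5, c=M2/2=-4254/307, d=(M3−M2)/(6·1)=24835/3684, b=Δ2−h2·(2M2+M3)/6=4109/3684
seg 3: a=-1, c=M3/2=7819/1228, d=(M4−M3)/(6·2)=-4937/3684, b=Δ3−h3·(2M3+M4)/6=-11741/1842
seg 4: a=1, c=M4/2=-2055/1228, d=(M5−M4)/(6·3)=685/3684, b=Δ4−h4·(2M4+M5)/6=5551/1842
t_q=11/4 → seg 1, τ=3/4; S=-3+14575/1842·τ+8669/1228·τ²+-25685/3684·τ³=311543/78592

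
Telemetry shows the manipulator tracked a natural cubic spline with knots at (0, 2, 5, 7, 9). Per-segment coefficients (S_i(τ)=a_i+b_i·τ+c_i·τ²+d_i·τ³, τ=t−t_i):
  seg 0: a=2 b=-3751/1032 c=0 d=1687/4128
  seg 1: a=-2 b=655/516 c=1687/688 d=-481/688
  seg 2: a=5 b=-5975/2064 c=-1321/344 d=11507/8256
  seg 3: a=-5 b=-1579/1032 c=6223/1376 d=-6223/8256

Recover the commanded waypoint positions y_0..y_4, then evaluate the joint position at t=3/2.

y_0 = S_0(0) = a_0 = 2
y_1 = S_1(0) = a_1 = -2
y_2 = S_2(0) = a_2 = 5
y_3 = S_3(0) = a_3 = -5
y_4 = S_3(2) = 4
t_q=3/2 is in segment 0 (τ=3/2); S_0(τ)=-22817/11008

y_0=2 y_1=-2 y_2=5 y_3=-5 y_4=4
S(3/2) = -22817/11008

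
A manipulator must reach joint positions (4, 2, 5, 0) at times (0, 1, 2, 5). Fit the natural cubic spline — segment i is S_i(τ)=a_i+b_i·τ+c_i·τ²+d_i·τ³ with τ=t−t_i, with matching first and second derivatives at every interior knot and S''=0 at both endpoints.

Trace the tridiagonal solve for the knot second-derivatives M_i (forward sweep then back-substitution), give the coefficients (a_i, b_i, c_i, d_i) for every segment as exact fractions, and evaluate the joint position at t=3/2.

  seg 0: a=4 b=-320/93 c=0 d=134/93
  seg 1: a=2 b=82/93 c=134/31 d=-205/93
  seg 2: a=5 b=271/93 c=-71/31 d=71/279
S(3/2) = 805/248

Δ: Δ0=-2, Δ1=3, Δ2=-5/3
row 1: diag=4, rhs=30; c'=1/4, d'=15/2
row 2: denom=8−1·1/4=31/4; d'=(-28−1·15/2)/(31/4)=-142/31
back: M2=-142/31
back: M1=15/2−1/4·-142/31=268/31
M: M0=0, M1=268/31, M2=-142/31, M3=0
seg 0: a=4, c=M0/2=0, d=(M1−M0)/(6·1)=134/93, b=Δ0−h0·(2M0+M1)/6=-320/93
seg 1: a=2, c=M1/2=134/31, d=(M2−M1)/(6·1)=-205/93, b=Δ1−h1·(2M1+M2)/6=82/93
seg 2: a=5, c=M2/2=-71/31, d=(M3−M2)/(6·3)=71/279, b=Δ2−h2·(2M2+M3)/6=271/93
t_q=3/2 → seg 1, τ=1/2; S=2+82/93·τ+134/31·τ²+-205/93·τ³=805/248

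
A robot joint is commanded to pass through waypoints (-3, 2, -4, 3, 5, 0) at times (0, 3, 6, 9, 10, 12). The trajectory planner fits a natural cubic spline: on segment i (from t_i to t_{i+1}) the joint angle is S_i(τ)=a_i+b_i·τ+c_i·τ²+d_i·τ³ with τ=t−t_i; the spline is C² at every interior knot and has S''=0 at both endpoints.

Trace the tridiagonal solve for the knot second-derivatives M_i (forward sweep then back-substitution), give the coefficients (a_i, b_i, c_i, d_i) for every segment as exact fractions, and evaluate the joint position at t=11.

  seg 0: a=-3 b=3749/1266 c=0 d=-1639/11394
  seg 1: a=2 b=-584/633 c=-1639/1266 d=3553/11394
  seg 2: a=-4 b=-343/1266 c=319/211 d=-815/3798
  seg 3: a=3 b=1903/633 c=-177/422 d=-743/1266
  seg 4: a=5 b=515/1266 c=-460/211 d=230/633
S(11) = 1515/422

Δ: Δ0=5/3, Δ1=-2, Δ2=7/3, Δ3=2, Δ4=-5/2
row 1: diag=12, rhs=-22; c'=1/4, d'=-11/6
row 2: denom=12−3·1/4=45/4; d'=(26−3·-11/6)/(45/4)=14/5
row 3: denom=8−3·4/15=36/5; d'=(-2−3·14/5)/(36/5)=-13/9
row 4: denom=6−1·5/36=211/36; d'=(-27−1·-13/9)/(211/36)=-920/211
back: M4=-920/211
back: M3=-13/9−5/36·-920/211=-177/211
back: M2=14/5−4/15·-177/211=638/211
back: M1=-11/6−1/4·638/211=-1639/633
M: M0=0, M1=-1639/633, M2=638/211, M3=-177/211, M4=-920/211, M5=0
seg 0: a=-3, c=M0/2=0, d=(M1−M0)/(6·3)=-1639/11394, b=Δ0−h0·(2M0+M1)/6=3749/1266
seg 1: a=2, c=M1/2=-1639/1266, d=(M2−M1)/(6·3)=3553/11394, b=Δ1−h1·(2M1+M2)/6=-584/633
seg 2: a=-4, c=M2/2=319/211, d=(M3−M2)/(6·3)=-815/3798, b=Δ2−h2·(2M2+M3)/6=-343/1266
seg 3: a=3, c=M3/2=-177/422, d=(M4−M3)/(6·1)=-743/1266, b=Δ3−h3·(2M3+M4)/6=1903/633
seg 4: a=5, c=M4/2=-460/211, d=(M5−M4)/(6·2)=230/633, b=Δ4−h4·(2M4+M5)/6=515/1266
t_q=11 → seg 4, τ=1; S=5+515/1266·τ+-460/211·τ²+230/633·τ³=1515/422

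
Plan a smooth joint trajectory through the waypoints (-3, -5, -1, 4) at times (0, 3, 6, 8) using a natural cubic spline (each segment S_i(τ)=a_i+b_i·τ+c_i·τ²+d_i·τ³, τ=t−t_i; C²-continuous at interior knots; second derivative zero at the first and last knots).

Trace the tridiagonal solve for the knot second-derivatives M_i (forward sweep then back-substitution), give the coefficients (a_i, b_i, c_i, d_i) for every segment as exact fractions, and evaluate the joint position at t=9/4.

Δ: Δ0=-2/3, Δ1=4/3, Δ2=5/2
row 1: diag=12, rhs=12; c'=1/4, d'=1
row 2: denom=10−3·1/4=37/4; d'=(7−3·1)/(37/4)=16/37
back: M2=16/37
back: M1=1−1/4·16/37=33/37
M: M0=0, M1=33/37, M2=16/37, M3=0
seg 0: a=-3, c=M0/2=0, d=(M1−M0)/(6·3)=11/222, b=Δ0−h0·(2M0+M1)/6=-247/222
seg 1: a=-5, c=M1/2=33/74, d=(M2−M1)/(6·3)=-17/666, b=Δ1−h1·(2M1+M2)/6=25/111
seg 2: a=-1, c=M2/2=8/37, d=(M3−M2)/(6·2)=-4/111, b=Δ2−h2·(2M2+M3)/6=491/222
t_q=9/4 → seg 0, τ=9/4; S=-3+-247/222·τ+0·τ²+11/222·τ³=-23391/4736

  seg 0: a=-3 b=-247/222 c=0 d=11/222
  seg 1: a=-5 b=25/111 c=33/74 d=-17/666
  seg 2: a=-1 b=491/222 c=8/37 d=-4/111
S(9/4) = -23391/4736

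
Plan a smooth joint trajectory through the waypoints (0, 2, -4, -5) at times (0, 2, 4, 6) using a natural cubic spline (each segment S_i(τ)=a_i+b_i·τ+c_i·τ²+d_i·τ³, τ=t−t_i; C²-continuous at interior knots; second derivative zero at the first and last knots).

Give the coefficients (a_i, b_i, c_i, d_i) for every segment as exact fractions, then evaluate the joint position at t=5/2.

  seg 0: a=0 b=67/30 c=0 d=-37/120
  seg 1: a=2 b=-22/15 c=-37/20 d=13/24
  seg 2: a=-4 b=-71/30 c=7/5 d=-7/30
S(5/2) = 279/320

Δ: Δ0=1, Δ1=-3, Δ2=-1/2
row 1: diag=8, rhs=-24; c'=1/4, d'=-3
row 2: denom=8−2·1/4=15/2; d'=(15−2·-3)/(15/2)=14/5
back: M2=14/5
back: M1=-3−1/4·14/5=-37/10
M: M0=0, M1=-37/10, M2=14/5, M3=0
seg 0: a=0, c=M0/2=0, d=(M1−M0)/(6·2)=-37/120, b=Δ0−h0·(2M0+M1)/6=67/30
seg 1: a=2, c=M1/2=-37/20, d=(M2−M1)/(6·2)=13/24, b=Δ1−h1·(2M1+M2)/6=-22/15
seg 2: a=-4, c=M2/2=7/5, d=(M3−M2)/(6·2)=-7/30, b=Δ2−h2·(2M2+M3)/6=-71/30
t_q=5/2 → seg 1, τ=1/2; S=2+-22/15·τ+-37/20·τ²+13/24·τ³=279/320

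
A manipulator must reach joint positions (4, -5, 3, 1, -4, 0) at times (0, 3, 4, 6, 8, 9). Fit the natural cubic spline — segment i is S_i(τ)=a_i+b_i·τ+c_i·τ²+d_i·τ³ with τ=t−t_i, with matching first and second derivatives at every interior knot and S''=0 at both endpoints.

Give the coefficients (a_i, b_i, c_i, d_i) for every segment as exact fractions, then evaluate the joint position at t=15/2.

Δ: Δ0=-3, Δ1=8, Δ2=-1, Δ3=-5/2, Δ4=4
row 1: diag=8, rhs=66; c'=1/8, d'=33/4
row 2: denom=6−1·1/8=47/8; d'=(-54−1·33/4)/(47/8)=-498/47
row 3: denom=8−2·16/47=344/47; d'=(-9−2·-498/47)/(344/47)=573/344
row 4: denom=6−2·47/172=469/86; d'=(39−2·573/344)/(469/86)=6135/938
back: M4=6135/938
back: M3=573/344−47/172·6135/938=-57/469
back: M2=-498/47−16/47·-57/469=-4950/469
back: M1=33/4−1/8·-4950/469=4488/469
M: M0=0, M1=4488/469, M2=-4950/469, M3=-57/469, M4=6135/938, M5=0
seg 0: a=4, c=M0/2=0, d=(M1−M0)/(6·3)=748/1407, b=Δ0−h0·(2M0+M1)/6=-3651/469
seg 1: a=-5, c=M1/2=2244/469, d=(M2−M1)/(6·1)=-1573/469, b=Δ1−h1·(2M1+M2)/6=3081/469
seg 2: a=3, c=M2/2=-2475/469, d=(M3−M2)/(6·2)=233/268, b=Δ2−h2·(2M2+M3)/6=2850/469
seg 3: a=1, c=M3/2=-57/938, d=(M4−M3)/(6·2)=2083/3752, b=Δ3−h3·(2M3+M4)/6=-2157/469
seg 4: a=-4, c=M4/2=6135/1876, d=(M5−M4)/(6·1)=-2045/1876, b=Δ4−h4·(2M4+M5)/6=1707/938
t_q=15/2 → seg 3, τ=3/2; S=1+-2157/469·τ+-57/938·τ²+2083/3752·τ³=-124919/30016

  seg 0: a=4 b=-3651/469 c=0 d=748/1407
  seg 1: a=-5 b=3081/469 c=2244/469 d=-1573/469
  seg 2: a=3 b=2850/469 c=-2475/469 d=233/268
  seg 3: a=1 b=-2157/469 c=-57/938 d=2083/3752
  seg 4: a=-4 b=1707/938 c=6135/1876 d=-2045/1876
S(15/2) = -124919/30016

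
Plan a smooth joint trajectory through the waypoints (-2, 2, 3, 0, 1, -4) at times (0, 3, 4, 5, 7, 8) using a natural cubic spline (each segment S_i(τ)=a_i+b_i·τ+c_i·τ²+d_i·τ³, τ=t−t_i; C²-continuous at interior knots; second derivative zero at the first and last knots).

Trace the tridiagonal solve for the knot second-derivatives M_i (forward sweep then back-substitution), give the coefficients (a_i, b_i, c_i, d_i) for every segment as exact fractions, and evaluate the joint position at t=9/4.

Δ: Δ0=4/3, Δ1=1, Δ2=-3, Δ3=1/2, Δ4=-5
row 1: diag=8, rhs=-2; c'=1/8, d'=-1/4
row 2: denom=4−1·1/8=31/8; d'=(-24−1·-1/4)/(31/8)=-190/31
row 3: denom=6−1·8/31=178/31; d'=(21−1·-190/31)/(178/31)=841/178
row 4: denom=6−2·31/89=472/89; d'=(-33−2·841/178)/(472/89)=-1889/236
back: M4=-1889/236
back: M3=841/178−31/89·-1889/236=1773/236
back: M2=-190/31−8/31·1773/236=-476/59
back: M1=-1/4−1/8·-476/59=179/236
M: M0=0, M1=179/236, M2=-476/59, M3=1773/236, M4=-1889/236, M5=0
seg 0: a=-2, c=M0/2=0, d=(M1−M0)/(6·3)=179/4248, b=Δ0−h0·(2M0+M1)/6=1351/1416
seg 1: a=2, c=M1/2=179/472, d=(M2−M1)/(6·1)=-2083/1416, b=Δ1−h1·(2M1+M2)/6=1481/708
seg 2: a=3, c=M2/2=-238/59, d=(M3−M2)/(6·1)=3677/1416, b=Δ2−h2·(2M2+M3)/6=-2213/1416
seg 3: a=0, c=M3/2=1773/472, d=(M4−M3)/(6·2)=-1831/1416, b=Δ3−h3·(2M3+M4)/6=-1303/708
seg 4: a=1, c=M4/2=-1889/472, d=(M5−M4)/(6·1)=1889/1416, b=Δ4−h4·(2M4+M5)/6=-1651/708
t_q=9/4 → seg 0, τ=9/4; S=-2+1351/1416·τ+0·τ²+179/4248·τ³=18931/30208

  seg 0: a=-2 b=1351/1416 c=0 d=179/4248
  seg 1: a=2 b=1481/708 c=179/472 d=-2083/1416
  seg 2: a=3 b=-2213/1416 c=-238/59 d=3677/1416
  seg 3: a=0 b=-1303/708 c=1773/472 d=-1831/1416
  seg 4: a=1 b=-1651/708 c=-1889/472 d=1889/1416
S(9/4) = 18931/30208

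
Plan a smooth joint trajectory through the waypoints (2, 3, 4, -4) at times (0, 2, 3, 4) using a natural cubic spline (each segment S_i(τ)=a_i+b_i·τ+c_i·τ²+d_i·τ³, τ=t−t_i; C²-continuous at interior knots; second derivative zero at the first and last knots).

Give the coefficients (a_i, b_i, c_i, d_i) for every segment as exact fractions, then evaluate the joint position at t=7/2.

  seg 0: a=2 b=-21/46 c=0 d=11/46
  seg 1: a=3 b=111/46 c=33/23 d=-131/46
  seg 2: a=4 b=-75/23 c=-327/46 d=109/46
S(7/2) = 327/368

Δ: Δ0=1/2, Δ1=1, Δ2=-8
row 1: diag=6, rhs=3; c'=1/6, d'=1/2
row 2: denom=4−1·1/6=23/6; d'=(-54−1·1/2)/(23/6)=-327/23
back: M2=-327/23
back: M1=1/2−1/6·-327/23=66/23
M: M0=0, M1=66/23, M2=-327/23, M3=0
seg 0: a=2, c=M0/2=0, d=(M1−M0)/(6·2)=11/46, b=Δ0−h0·(2M0+M1)/6=-21/46
seg 1: a=3, c=M1/2=33/23, d=(M2−M1)/(6·1)=-131/46, b=Δ1−h1·(2M1+M2)/6=111/46
seg 2: a=4, c=M2/2=-327/46, d=(M3−M2)/(6·1)=109/46, b=Δ2−h2·(2M2+M3)/6=-75/23
t_q=7/2 → seg 2, τ=1/2; S=4+-75/23·τ+-327/46·τ²+109/46·τ³=327/368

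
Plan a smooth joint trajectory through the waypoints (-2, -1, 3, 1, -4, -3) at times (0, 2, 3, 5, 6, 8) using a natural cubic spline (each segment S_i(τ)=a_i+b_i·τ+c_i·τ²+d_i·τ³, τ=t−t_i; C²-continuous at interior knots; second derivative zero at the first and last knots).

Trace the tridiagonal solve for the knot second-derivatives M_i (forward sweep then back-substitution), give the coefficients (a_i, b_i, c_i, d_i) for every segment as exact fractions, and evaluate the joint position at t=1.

  seg 0: a=-2 b=-1987/2162 c=0 d=767/2162
  seg 1: a=-1 b=7217/2162 c=2301/1081 d=-3171/2162
  seg 2: a=3 b=3454/1081 c=-4911/2162 d=2/23
  seg 3: a=1 b=-5240/1081 c=-3783/2162 d=3453/2162
  seg 4: a=-4 b=-7687/2162 c=3288/1081 d=-548/1081
S(1) = -2772/1081

Δ: Δ0=1/2, Δ1=4, Δ2=-1, Δ3=-5, Δ4=1/2
row 1: diag=6, rhs=21; c'=1/6, d'=7/2
row 2: denom=6−1·1/6=35/6; d'=(-30−1·7/2)/(35/6)=-201/35
row 3: denom=6−2·12/35=186/35; d'=(-24−2·-201/35)/(186/35)=-73/31
row 4: denom=6−1·35/186=1081/186; d'=(33−1·-73/31)/(1081/186)=6576/1081
back: M4=6576/1081
back: M3=-73/31−35/186·6576/1081=-3783/1081
back: M2=-201/35−12/35·-3783/1081=-4911/1081
back: M1=7/2−1/6·-4911/1081=4602/1081
M: M0=0, M1=4602/1081, M2=-4911/1081, M3=-3783/1081, M4=6576/1081, M5=0
seg 0: a=-2, c=M0/2=0, d=(M1−M0)/(6·2)=767/2162, b=Δ0−h0·(2M0+M1)/6=-1987/2162
seg 1: a=-1, c=M1/2=2301/1081, d=(M2−M1)/(6·1)=-3171/2162, b=Δ1−h1·(2M1+M2)/6=7217/2162
seg 2: a=3, c=M2/2=-4911/2162, d=(M3−M2)/(6·2)=2/23, b=Δ2−h2·(2M2+M3)/6=3454/1081
seg 3: a=1, c=M3/2=-3783/2162, d=(M4−M3)/(6·1)=3453/2162, b=Δ3−h3·(2M3+M4)/6=-5240/1081
seg 4: a=-4, c=M4/2=3288/1081, d=(M5−M4)/(6·2)=-548/1081, b=Δ4−h4·(2M4+M5)/6=-7687/2162
t_q=1 → seg 0, τ=1; S=-2+-1987/2162·τ+0·τ²+767/2162·τ³=-2772/1081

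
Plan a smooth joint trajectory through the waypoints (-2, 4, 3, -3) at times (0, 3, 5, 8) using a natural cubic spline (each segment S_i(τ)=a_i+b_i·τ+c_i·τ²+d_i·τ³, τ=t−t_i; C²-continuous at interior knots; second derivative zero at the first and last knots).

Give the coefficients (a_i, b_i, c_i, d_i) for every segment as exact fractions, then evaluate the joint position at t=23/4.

  seg 0: a=-2 b=43/16 c=0 d=-11/144
  seg 1: a=4 b=5/8 c=-11/16 d=1/16
  seg 2: a=3 b=-11/8 c=-5/16 d=5/144
S(23/4) = 1851/1024

Δ: Δ0=2, Δ1=-1/2, Δ2=-2
row 1: diag=10, rhs=-15; c'=1/5, d'=-3/2
row 2: denom=10−2·1/5=48/5; d'=(-9−2·-3/2)/(48/5)=-5/8
back: M2=-5/8
back: M1=-3/2−1/5·-5/8=-11/8
M: M0=0, M1=-11/8, M2=-5/8, M3=0
seg 0: a=-2, c=M0/2=0, d=(M1−M0)/(6·3)=-11/144, b=Δ0−h0·(2M0+M1)/6=43/16
seg 1: a=4, c=M1/2=-11/16, d=(M2−M1)/(6·2)=1/16, b=Δ1−h1·(2M1+M2)/6=5/8
seg 2: a=3, c=M2/2=-5/16, d=(M3−M2)/(6·3)=5/144, b=Δ2−h2·(2M2+M3)/6=-11/8
t_q=23/4 → seg 2, τ=3/4; S=3+-11/8·τ+-5/16·τ²+5/144·τ³=1851/1024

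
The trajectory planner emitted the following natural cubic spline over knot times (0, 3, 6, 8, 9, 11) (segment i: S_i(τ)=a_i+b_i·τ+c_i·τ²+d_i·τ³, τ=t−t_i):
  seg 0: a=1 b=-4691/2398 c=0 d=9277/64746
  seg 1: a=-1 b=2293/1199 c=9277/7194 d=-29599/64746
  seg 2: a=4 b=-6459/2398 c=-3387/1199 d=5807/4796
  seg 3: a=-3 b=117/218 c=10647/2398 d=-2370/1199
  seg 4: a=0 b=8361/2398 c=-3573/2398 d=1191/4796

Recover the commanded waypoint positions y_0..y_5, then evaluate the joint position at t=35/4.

y_0 = S_0(0) = a_0 = 1
y_1 = S_1(0) = a_1 = -1
y_2 = S_2(0) = a_2 = 4
y_3 = S_3(0) = a_3 = -3
y_4 = S_4(0) = a_4 = 0
y_5 = S_4(2) = 3
t_q=35/4 is in segment 3 (τ=3/4); S_3(τ)=-4479/4796

y_0=1 y_1=-1 y_2=4 y_3=-3 y_4=0 y_5=3
S(35/4) = -4479/4796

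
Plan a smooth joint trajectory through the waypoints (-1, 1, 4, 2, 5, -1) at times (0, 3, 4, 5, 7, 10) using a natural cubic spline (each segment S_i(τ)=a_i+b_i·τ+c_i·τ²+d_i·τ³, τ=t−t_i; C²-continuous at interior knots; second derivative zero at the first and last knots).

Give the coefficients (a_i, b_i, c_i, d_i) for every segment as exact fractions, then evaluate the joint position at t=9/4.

  seg 0: a=-1 b=-170/207 c=0 d=308/1863
  seg 1: a=1 b=754/207 c=308/207 d=-49/23
  seg 2: a=4 b=47/207 c=-1015/207 d=554/207
  seg 3: a=2 b=-107/69 c=647/207 d=-1325/1656
  seg 4: a=5 b=559/414 c=-1387/828 d=1387/7452
S(9/4) = -355/368

Δ: Δ0=2/3, Δ1=3, Δ2=-2, Δ3=3/2, Δ4=-2
row 1: diag=8, rhs=14; c'=1/8, d'=7/4
row 2: denom=4−1·1/8=31/8; d'=(-30−1·7/4)/(31/8)=-254/31
row 3: denom=6−1·8/31=178/31; d'=(21−1·-254/31)/(178/31)=905/178
row 4: denom=10−2·31/89=828/89; d'=(-21−2·905/178)/(828/89)=-1387/414
back: M4=-1387/414
back: M3=905/178−31/89·-1387/414=1294/207
back: M2=-254/31−8/31·1294/207=-2030/207
back: M1=7/4−1/8·-2030/207=616/207
M: M0=0, M1=616/207, M2=-2030/207, M3=1294/207, M4=-1387/414, M5=0
seg 0: a=-1, c=M0/2=0, d=(M1−M0)/(6·3)=308/1863, b=Δ0−h0·(2M0+M1)/6=-170/207
seg 1: a=1, c=M1/2=308/207, d=(M2−M1)/(6·1)=-49/23, b=Δ1−h1·(2M1+M2)/6=754/207
seg 2: a=4, c=M2/2=-1015/207, d=(M3−M2)/(6·1)=554/207, b=Δ2−h2·(2M2+M3)/6=47/207
seg 3: a=2, c=M3/2=647/207, d=(M4−M3)/(6·2)=-1325/1656, b=Δ3−h3·(2M3+M4)/6=-107/69
seg 4: a=5, c=M4/2=-1387/828, d=(M5−M4)/(6·3)=1387/7452, b=Δ4−h4·(2M4+M5)/6=559/414
t_q=9/4 → seg 0, τ=9/4; S=-1+-170/207·τ+0·τ²+308/1863·τ³=-355/368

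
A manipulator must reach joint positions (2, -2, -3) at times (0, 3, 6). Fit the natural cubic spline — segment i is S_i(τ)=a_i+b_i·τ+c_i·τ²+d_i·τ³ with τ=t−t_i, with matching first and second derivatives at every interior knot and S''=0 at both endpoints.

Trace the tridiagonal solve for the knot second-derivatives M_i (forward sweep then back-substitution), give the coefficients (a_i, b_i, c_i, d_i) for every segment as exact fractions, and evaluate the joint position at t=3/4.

Δ: Δ0=-4/3, Δ1=-1/3
row 1: diag=12, rhs=6; c'=1/4, d'=1/2
back: M1=1/2
M: M0=0, M1=1/2, M2=0
seg 0: a=2, c=M0/2=0, d=(M1−M0)/(6·3)=1/36, b=Δ0−h0·(2M0+M1)/6=-19/12
seg 1: a=-2, c=M1/2=1/4, d=(M2−M1)/(6·3)=-1/36, b=Δ1−h1·(2M1+M2)/6=-5/6
t_q=3/4 → seg 0, τ=3/4; S=2+-19/12·τ+0·τ²+1/36·τ³=211/256

  seg 0: a=2 b=-19/12 c=0 d=1/36
  seg 1: a=-2 b=-5/6 c=1/4 d=-1/36
S(3/4) = 211/256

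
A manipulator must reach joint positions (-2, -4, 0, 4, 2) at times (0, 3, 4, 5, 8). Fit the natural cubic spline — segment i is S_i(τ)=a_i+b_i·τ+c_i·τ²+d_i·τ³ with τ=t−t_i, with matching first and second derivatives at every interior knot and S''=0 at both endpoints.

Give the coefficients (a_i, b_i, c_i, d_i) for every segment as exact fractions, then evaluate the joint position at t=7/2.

  seg 0: a=-2 b=-29/12 c=0 d=7/36
  seg 1: a=-4 b=17/6 c=7/4 d=-7/12
  seg 2: a=0 b=55/12 c=0 d=-7/12
  seg 3: a=4 b=17/6 c=-7/4 d=7/36
S(7/2) = -71/32

Δ: Δ0=-2/3, Δ1=4, Δ2=4, Δ3=-2/3
row 1: diag=8, rhs=28; c'=1/8, d'=7/2
row 2: denom=4−1·1/8=31/8; d'=(0−1·7/2)/(31/8)=-28/31
row 3: denom=8−1·8/31=240/31; d'=(-28−1·-28/31)/(240/31)=-7/2
back: M3=-7/2
back: M2=-28/31−8/31·-7/2=0
back: M1=7/2−1/8·0=7/2
M: M0=0, M1=7/2, M2=0, M3=-7/2, M4=0
seg 0: a=-2, c=M0/2=0, d=(M1−M0)/(6·3)=7/36, b=Δ0−h0·(2M0+M1)/6=-29/12
seg 1: a=-4, c=M1/2=7/4, d=(M2−M1)/(6·1)=-7/12, b=Δ1−h1·(2M1+M2)/6=17/6
seg 2: a=0, c=M2/2=0, d=(M3−M2)/(6·1)=-7/12, b=Δ2−h2·(2M2+M3)/6=55/12
seg 3: a=4, c=M3/2=-7/4, d=(M4−M3)/(6·3)=7/36, b=Δ3−h3·(2M3+M4)/6=17/6
t_q=7/2 → seg 1, τ=1/2; S=-4+17/6·τ+7/4·τ²+-7/12·τ³=-71/32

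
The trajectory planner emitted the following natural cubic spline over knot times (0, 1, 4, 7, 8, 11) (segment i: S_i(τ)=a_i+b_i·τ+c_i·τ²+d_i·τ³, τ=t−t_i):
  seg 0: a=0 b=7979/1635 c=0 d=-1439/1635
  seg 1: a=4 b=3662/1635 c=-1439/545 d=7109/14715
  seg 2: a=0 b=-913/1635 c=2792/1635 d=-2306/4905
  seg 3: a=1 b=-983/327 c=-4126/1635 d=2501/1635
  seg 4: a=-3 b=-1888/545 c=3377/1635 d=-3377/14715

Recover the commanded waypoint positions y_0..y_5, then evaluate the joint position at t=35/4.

y_0 = S_0(0) = a_0 = 0
y_1 = S_1(0) = a_1 = 4
y_2 = S_2(0) = a_2 = 0
y_3 = S_3(0) = a_3 = 1
y_4 = S_4(0) = a_4 = -3
y_5 = S_4(3) = -1
t_q=35/4 is in segment 4 (τ=3/4); S_4(τ)=-158117/34880

y_0=0 y_1=4 y_2=0 y_3=1 y_4=-3 y_5=-1
S(35/4) = -158117/34880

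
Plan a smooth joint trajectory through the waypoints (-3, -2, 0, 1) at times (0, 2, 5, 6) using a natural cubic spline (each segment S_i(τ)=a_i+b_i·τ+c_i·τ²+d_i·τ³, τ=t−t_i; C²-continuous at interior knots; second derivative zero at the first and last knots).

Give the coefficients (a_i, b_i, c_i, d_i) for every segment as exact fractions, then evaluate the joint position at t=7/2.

  seg 0: a=-3 b=209/426 c=0 d=1/426
  seg 1: a=-2 b=221/426 c=1/71 d=5/426
  seg 2: a=0 b=196/213 c=17/142 d=-17/426
S(7/2) = -1307/1136

Δ: Δ0=1/2, Δ1=2/3, Δ2=1
row 1: diag=10, rhs=1; c'=3/10, d'=1/10
row 2: denom=8−3·3/10=71/10; d'=(2−3·1/10)/(71/10)=17/71
back: M2=17/71
back: M1=1/10−3/10·17/71=2/71
M: M0=0, M1=2/71, M2=17/71, M3=0
seg 0: a=-3, c=M0/2=0, d=(M1−M0)/(6·2)=1/426, b=Δ0−h0·(2M0+M1)/6=209/426
seg 1: a=-2, c=M1/2=1/71, d=(M2−M1)/(6·3)=5/426, b=Δ1−h1·(2M1+M2)/6=221/426
seg 2: a=0, c=M2/2=17/142, d=(M3−M2)/(6·1)=-17/426, b=Δ2−h2·(2M2+M3)/6=196/213
t_q=7/2 → seg 1, τ=3/2; S=-2+221/426·τ+1/71·τ²+5/426·τ³=-1307/1136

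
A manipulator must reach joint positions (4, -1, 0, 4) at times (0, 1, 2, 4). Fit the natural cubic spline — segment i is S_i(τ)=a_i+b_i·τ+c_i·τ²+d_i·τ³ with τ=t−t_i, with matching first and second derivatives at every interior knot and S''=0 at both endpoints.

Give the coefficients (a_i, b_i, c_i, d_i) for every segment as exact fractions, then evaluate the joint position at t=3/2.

  seg 0: a=4 b=-150/23 c=0 d=35/23
  seg 1: a=-1 b=-45/23 c=105/23 d=-37/23
  seg 2: a=0 b=54/23 c=-6/23 d=1/23
S(3/2) = -191/184

Δ: Δ0=-5, Δ1=1, Δ2=2
row 1: diag=4, rhs=36; c'=1/4, d'=9
row 2: denom=6−1·1/4=23/4; d'=(6−1·9)/(23/4)=-12/23
back: M2=-12/23
back: M1=9−1/4·-12/23=210/23
M: M0=0, M1=210/23, M2=-12/23, M3=0
seg 0: a=4, c=M0/2=0, d=(M1−M0)/(6·1)=35/23, b=Δ0−h0·(2M0+M1)/6=-150/23
seg 1: a=-1, c=M1/2=105/23, d=(M2−M1)/(6·1)=-37/23, b=Δ1−h1·(2M1+M2)/6=-45/23
seg 2: a=0, c=M2/2=-6/23, d=(M3−M2)/(6·2)=1/23, b=Δ2−h2·(2M2+M3)/6=54/23
t_q=3/2 → seg 1, τ=1/2; S=-1+-45/23·τ+105/23·τ²+-37/23·τ³=-191/184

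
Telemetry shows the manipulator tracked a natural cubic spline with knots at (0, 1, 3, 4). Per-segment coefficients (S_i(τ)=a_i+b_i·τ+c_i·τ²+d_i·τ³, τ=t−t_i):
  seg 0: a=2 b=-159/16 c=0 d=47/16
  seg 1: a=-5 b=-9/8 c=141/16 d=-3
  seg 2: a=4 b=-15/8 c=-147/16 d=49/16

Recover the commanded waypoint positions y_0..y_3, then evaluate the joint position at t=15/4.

y_0=2 y_1=-5 y_2=4 y_3=-4
S(15/4) = -1313/1024

y_0 = S_0(0) = a_0 = 2
y_1 = S_1(0) = a_1 = -5
y_2 = S_2(0) = a_2 = 4
y_3 = S_2(1) = -4
t_q=15/4 is in segment 2 (τ=3/4); S_2(τ)=-1313/1024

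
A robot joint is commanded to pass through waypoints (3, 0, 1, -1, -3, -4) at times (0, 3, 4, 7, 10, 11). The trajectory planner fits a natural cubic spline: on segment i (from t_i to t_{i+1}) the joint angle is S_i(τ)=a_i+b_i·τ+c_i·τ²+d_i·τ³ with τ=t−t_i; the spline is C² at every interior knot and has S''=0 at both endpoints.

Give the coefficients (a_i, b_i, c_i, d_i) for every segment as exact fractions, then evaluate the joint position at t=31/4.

  seg 0: a=3 b=-3031/1635 c=0 d=1396/14715
  seg 1: a=0 b=1157/1635 c=1396/1635 d=-306/545
  seg 2: a=1 b=239/327 c=-1358/1635 d=1789/14715
  seg 3: a=-1 b=-1586/1635 c=431/1635 d=-797/14715
  seg 4: a=-3 b=-1391/1635 c=-122/545 d=122/1635
S(31/4) = -55881/34880

Δ: Δ0=-1, Δ1=1, Δ2=-2/3, Δ3=-2/3, Δ4=-1
row 1: diag=8, rhs=12; c'=1/8, d'=3/2
row 2: denom=8−1·1/8=63/8; d'=(-10−1·3/2)/(63/8)=-92/63
row 3: denom=12−3·8/21=76/7; d'=(0−3·-92/63)/(76/7)=23/57
row 4: denom=8−3·21/76=545/76; d'=(-2−3·23/57)/(545/76)=-244/545
back: M4=-244/545
back: M3=23/57−21/76·-244/545=862/1635
back: M2=-92/63−8/21·862/1635=-2716/1635
back: M1=3/2−1/8·-2716/1635=2792/1635
M: M0=0, M1=2792/1635, M2=-2716/1635, M3=862/1635, M4=-244/545, M5=0
seg 0: a=3, c=M0/2=0, d=(M1−M0)/(6·3)=1396/14715, b=Δ0−h0·(2M0+M1)/6=-3031/1635
seg 1: a=0, c=M1/2=1396/1635, d=(M2−M1)/(6·1)=-306/545, b=Δ1−h1·(2M1+M2)/6=1157/1635
seg 2: a=1, c=M2/2=-1358/1635, d=(M3−M2)/(6·3)=1789/14715, b=Δ2−h2·(2M2+M3)/6=239/327
seg 3: a=-1, c=M3/2=431/1635, d=(M4−M3)/(6·3)=-797/14715, b=Δ3−h3·(2M3+M4)/6=-1586/1635
seg 4: a=-3, c=M4/2=-122/545, d=(M5−M4)/(6·1)=122/1635, b=Δ4−h4·(2M4+M5)/6=-1391/1635
t_q=31/4 → seg 3, τ=3/4; S=-1+-1586/1635·τ+431/1635·τ²+-797/14715·τ³=-55881/34880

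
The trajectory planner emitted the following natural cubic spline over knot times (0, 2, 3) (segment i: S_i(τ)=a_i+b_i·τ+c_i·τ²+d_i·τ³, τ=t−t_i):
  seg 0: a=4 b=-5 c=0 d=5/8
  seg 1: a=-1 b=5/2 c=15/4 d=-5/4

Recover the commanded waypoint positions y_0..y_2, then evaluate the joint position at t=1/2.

y_0 = S_0(0) = a_0 = 4
y_1 = S_1(0) = a_1 = -1
y_2 = S_1(1) = 4
t_q=1/2 is in segment 0 (τ=1/2); S_0(τ)=101/64

y_0=4 y_1=-1 y_2=4
S(1/2) = 101/64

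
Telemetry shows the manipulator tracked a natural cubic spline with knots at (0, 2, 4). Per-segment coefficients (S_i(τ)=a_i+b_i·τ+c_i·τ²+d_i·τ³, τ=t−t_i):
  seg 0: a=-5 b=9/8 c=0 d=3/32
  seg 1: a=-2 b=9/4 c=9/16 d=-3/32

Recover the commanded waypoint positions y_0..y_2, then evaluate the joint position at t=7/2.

y_0=-5 y_1=-2 y_2=4
S(7/2) = 595/256

y_0 = S_0(0) = a_0 = -5
y_1 = S_1(0) = a_1 = -2
y_2 = S_1(2) = 4
t_q=7/2 is in segment 1 (τ=3/2); S_1(τ)=595/256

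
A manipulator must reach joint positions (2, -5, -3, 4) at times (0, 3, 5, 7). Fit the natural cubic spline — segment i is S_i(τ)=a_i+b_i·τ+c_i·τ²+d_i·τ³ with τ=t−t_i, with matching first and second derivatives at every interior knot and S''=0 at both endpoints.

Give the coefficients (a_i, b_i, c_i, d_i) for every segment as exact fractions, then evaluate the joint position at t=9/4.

Δ: Δ0=-7/3, Δ1=1, Δ2=7/2
row 1: diag=10, rhs=20; c'=1/5, d'=2
row 2: denom=8−2·1/5=38/5; d'=(15−2·2)/(38/5)=55/38
back: M2=55/38
back: M1=2−1/5·55/38=65/38
M: M0=0, M1=65/38, M2=55/38, M3=0
seg 0: a=2, c=M0/2=0, d=(M1−M0)/(6·3)=65/684, b=Δ0−h0·(2M0+M1)/6=-727/228
seg 1: a=-5, c=M1/2=65/76, d=(M2−M1)/(6·2)=-5/228, b=Δ1−h1·(2M1+M2)/6=-71/114
seg 2: a=-3, c=M2/2=55/76, d=(M3−M2)/(6·2)=-55/456, b=Δ2−h2·(2M2+M3)/6=289/114
t_q=9/4 → seg 0, τ=9/4; S=2+-727/228·τ+0·τ²+65/684·τ³=-19903/4864

  seg 0: a=2 b=-727/228 c=0 d=65/684
  seg 1: a=-5 b=-71/114 c=65/76 d=-5/228
  seg 2: a=-3 b=289/114 c=55/76 d=-55/456
S(9/4) = -19903/4864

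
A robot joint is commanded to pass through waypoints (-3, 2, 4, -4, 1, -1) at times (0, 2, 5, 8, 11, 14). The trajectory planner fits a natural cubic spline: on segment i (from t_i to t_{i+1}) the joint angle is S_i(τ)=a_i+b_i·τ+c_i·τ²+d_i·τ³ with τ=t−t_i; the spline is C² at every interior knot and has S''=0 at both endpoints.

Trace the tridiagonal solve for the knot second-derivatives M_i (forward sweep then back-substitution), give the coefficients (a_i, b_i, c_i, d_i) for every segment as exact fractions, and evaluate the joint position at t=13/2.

  seg 0: a=-3 b=2707/1030 c=0 d=-33/1030
  seg 1: a=2 b=2311/1030 c=-99/515 d=-3091/27810
  seg 2: a=4 b=-984/515 c=-737/618 d=8719/27810
  seg 3: a=-4 b=-619/1030 c=839/515 d=-1619/5562
  seg 4: a=1 b=677/515 c=-3061/3090 d=3061/27810
S(13/2) = -4047/8240

Δ: Δ0=5/2, Δ1=2/3, Δ2=-8/3, Δ3=5/3, Δ4=-2/3
row 1: diag=10, rhs=-11; c'=3/10, d'=-11/10
row 2: denom=12−3·3/10=111/10; d'=(-20−3·-11/10)/(111/10)=-167/111
row 3: denom=12−3·10/37=414/37; d'=(26−3·-167/111)/(414/37)=1129/414
row 4: denom=12−3·37/138=515/46; d'=(-14−3·1129/414)/(515/46)=-3061/1545
back: M4=-3061/1545
back: M3=1129/414−37/138·-3061/1545=1678/515
back: M2=-167/111−10/37·1678/515=-737/309
back: M1=-11/10−3/10·-737/309=-198/515
M: M0=0, M1=-198/515, M2=-737/309, M3=1678/515, M4=-3061/1545, M5=0
seg 0: a=-3, c=M0/2=0, d=(M1−M0)/(6·2)=-33/1030, b=Δ0−h0·(2M0+M1)/6=2707/1030
seg 1: a=2, c=M1/2=-99/515, d=(M2−M1)/(6·3)=-3091/27810, b=Δ1−h1·(2M1+M2)/6=2311/1030
seg 2: a=4, c=M2/2=-737/618, d=(M3−M2)/(6·3)=8719/27810, b=Δ2−h2·(2M2+M3)/6=-984/515
seg 3: a=-4, c=M3/2=839/515, d=(M4−M3)/(6·3)=-1619/5562, b=Δ3−h3·(2M3+M4)/6=-619/1030
seg 4: a=1, c=M4/2=-3061/3090, d=(M5−M4)/(6·3)=3061/27810, b=Δ4−h4·(2M4+M5)/6=677/515
t_q=13/2 → seg 2, τ=3/2; S=4+-984/515·τ+-737/618·τ²+8719/27810·τ³=-4047/8240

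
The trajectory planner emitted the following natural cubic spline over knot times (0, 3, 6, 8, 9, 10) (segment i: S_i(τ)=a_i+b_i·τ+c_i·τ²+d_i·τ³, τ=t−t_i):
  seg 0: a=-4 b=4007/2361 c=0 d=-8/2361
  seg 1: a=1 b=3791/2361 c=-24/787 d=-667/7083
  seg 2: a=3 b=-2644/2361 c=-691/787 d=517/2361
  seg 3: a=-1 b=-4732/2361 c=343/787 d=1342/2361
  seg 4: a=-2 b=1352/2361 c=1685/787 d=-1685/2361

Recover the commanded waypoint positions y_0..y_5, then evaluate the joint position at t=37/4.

y_0=-4 y_1=1 y_2=3 y_3=-1 y_4=-2 y_5=0
S(37/4) = -87347/50368

y_0 = S_0(0) = a_0 = -4
y_1 = S_1(0) = a_1 = 1
y_2 = S_2(0) = a_2 = 3
y_3 = S_3(0) = a_3 = -1
y_4 = S_4(0) = a_4 = -2
y_5 = S_4(1) = 0
t_q=37/4 is in segment 4 (τ=1/4); S_4(τ)=-87347/50368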